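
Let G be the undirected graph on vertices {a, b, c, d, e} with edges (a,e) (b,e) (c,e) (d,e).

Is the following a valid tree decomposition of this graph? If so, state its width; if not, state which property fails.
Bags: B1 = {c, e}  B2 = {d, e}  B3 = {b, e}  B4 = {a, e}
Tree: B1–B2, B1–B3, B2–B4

Every vertex of G appears in some bag (union = {a, b, c, d, e}); every edge is covered by a bag; and for each vertex v the set of bags containing v is connected in the bag tree. The decomposition is therefore valid. The largest bag has 2 vertices, so the width is 1.

Yes; width 1.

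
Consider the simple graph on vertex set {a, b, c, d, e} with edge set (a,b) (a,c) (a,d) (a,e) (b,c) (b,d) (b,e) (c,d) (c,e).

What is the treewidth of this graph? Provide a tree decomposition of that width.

Each bag holds 4 vertices, so the decomposition has width 3, which upper-bounds the treewidth. For the lower bound, the 4 vertices {a, b, c, d} are pairwise adjacent, and any tree decomposition puts a clique entirely inside one bag — forcing width ≥ 3. Combining the bounds, tw(G) = 3.

Treewidth 3.
One such decomposition:
Bags: B1 = {a, b, c, e}  B2 = {a, b, c, d}
Tree: B1–B2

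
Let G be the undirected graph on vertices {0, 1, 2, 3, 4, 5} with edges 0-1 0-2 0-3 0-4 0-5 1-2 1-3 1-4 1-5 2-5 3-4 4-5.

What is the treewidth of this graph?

3

A width-3 tree decomposition is:
Bags: B1 = {0, 1, 3, 4}  B2 = {0, 1, 4, 5}  B3 = {0, 1, 2, 5}
Tree: B1–B2, B2–B3
The largest bag has 4 vertices, giving width 3; this decomposition certifies tw(G) ≤ 3. On the other hand G contains the 4-clique {0, 1, 2, 5}. A clique must lie in a single bag of any decomposition, so no decomposition can have width below 3. The upper and lower bounds meet at 3, so that is the treewidth.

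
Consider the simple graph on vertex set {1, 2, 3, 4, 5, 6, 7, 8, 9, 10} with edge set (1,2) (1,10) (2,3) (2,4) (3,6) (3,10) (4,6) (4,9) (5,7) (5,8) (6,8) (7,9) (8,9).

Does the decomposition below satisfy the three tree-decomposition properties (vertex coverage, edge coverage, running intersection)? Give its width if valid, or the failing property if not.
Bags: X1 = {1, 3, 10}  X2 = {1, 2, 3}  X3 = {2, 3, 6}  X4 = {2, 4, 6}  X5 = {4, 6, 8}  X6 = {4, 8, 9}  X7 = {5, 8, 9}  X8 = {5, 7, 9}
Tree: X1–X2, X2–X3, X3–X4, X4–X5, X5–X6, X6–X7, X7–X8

Vertex coverage: the bags together contain {1, 2, 3, 4, 5, 6, 7, 8, 9, 10}, the full vertex set. Edge coverage: each edge of G has both endpoints in at least one bag. Running intersection: for every vertex, the bags containing it form a connected subtree. All three properties hold, so this is a valid tree decomposition of width max|bag| − 1 = 2, and hence tw(G) ≤ 2.

Yes; width 2.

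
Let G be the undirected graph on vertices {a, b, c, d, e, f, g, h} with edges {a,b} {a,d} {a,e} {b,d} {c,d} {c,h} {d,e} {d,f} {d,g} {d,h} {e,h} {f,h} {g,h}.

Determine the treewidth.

A width-2 tree decomposition is:
Bags: B1 = {c, d, h}  B2 = {d, e, h}  B3 = {d, g, h}  B4 = {a, d, e}  B5 = {a, b, d}  B6 = {d, f, h}
Tree: B1–B2, B2–B3, B2–B4, B4–B5, B1–B6
Every bag has size at most 3, so the width is 3 − 1 = 2 and tw(G) ≤ 2. Conversely, {d, g, h} is a clique of size 3, and the vertices of any clique must share a bag in every tree decomposition; so some bag has ≥ 3 vertices and tw(G) ≥ 2. Hence tw(G) = 2 exactly.

2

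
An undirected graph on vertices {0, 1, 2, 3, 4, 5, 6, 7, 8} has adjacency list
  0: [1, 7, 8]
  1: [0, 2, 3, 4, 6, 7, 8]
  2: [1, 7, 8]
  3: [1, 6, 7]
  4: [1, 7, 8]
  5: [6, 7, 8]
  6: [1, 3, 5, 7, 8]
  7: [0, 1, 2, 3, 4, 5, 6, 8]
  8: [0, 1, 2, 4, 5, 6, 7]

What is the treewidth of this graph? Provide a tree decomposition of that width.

The largest bag has 4 vertices, giving width 3; this decomposition certifies tw(G) ≤ 3. Conversely, {0, 1, 7, 8} is a clique of size 4, and the vertices of any clique must share a bag in every tree decomposition; so some bag has ≥ 4 vertices and tw(G) ≥ 3. Combining the bounds, tw(G) = 3.

Treewidth 3.
One such decomposition:
Bags: B1 = {5, 6, 7, 8}  B2 = {1, 6, 7, 8}  B3 = {1, 2, 7, 8}  B4 = {0, 1, 7, 8}  B5 = {1, 4, 7, 8}  B6 = {1, 3, 6, 7}
Tree: B1–B2, B2–B3, B2–B4, B3–B5, B2–B6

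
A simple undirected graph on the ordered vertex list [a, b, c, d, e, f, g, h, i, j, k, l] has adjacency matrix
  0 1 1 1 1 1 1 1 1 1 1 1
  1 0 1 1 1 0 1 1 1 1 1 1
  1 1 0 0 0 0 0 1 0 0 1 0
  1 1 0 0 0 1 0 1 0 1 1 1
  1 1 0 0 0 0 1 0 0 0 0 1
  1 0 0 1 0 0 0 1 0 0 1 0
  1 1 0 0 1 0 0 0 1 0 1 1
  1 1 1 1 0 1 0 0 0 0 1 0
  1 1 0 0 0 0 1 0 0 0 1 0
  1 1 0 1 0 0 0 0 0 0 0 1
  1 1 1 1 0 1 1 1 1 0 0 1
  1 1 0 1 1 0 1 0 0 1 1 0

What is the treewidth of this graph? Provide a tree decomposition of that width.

Every bag has size at most 5, so the width is 5 − 1 = 4 and tw(G) ≤ 4. For the lower bound, the 5 vertices {a, d, f, h, k} are pairwise adjacent, and any tree decomposition puts a clique entirely inside one bag — forcing width ≥ 4. Therefore the treewidth is 4.

Treewidth 4.
One optimal decomposition is:
Bags: B1 = {a, b, d, h, k}  B2 = {a, d, f, h, k}  B3 = {a, b, d, k, l}  B4 = {a, b, g, k, l}  B5 = {a, b, g, i, k}  B6 = {a, b, c, h, k}  B7 = {a, b, e, g, l}  B8 = {a, b, d, j, l}
Tree: B1–B2, B1–B3, B3–B4, B4–B5, B1–B6, B4–B7, B3–B8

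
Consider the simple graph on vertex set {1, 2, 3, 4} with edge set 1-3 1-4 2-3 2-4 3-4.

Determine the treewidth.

2

A width-2 tree decomposition is:
Bags: B1 = {1, 3, 4}  B2 = {2, 3, 4}
Tree: B1–B2
The largest bag has 3 vertices, giving width 2; this decomposition certifies tw(G) ≤ 2. Conversely, {1, 3, 4} is a clique of size 3, and the vertices of any clique must share a bag in every tree decomposition; so some bag has ≥ 3 vertices and tw(G) ≥ 2. Therefore the treewidth is 2.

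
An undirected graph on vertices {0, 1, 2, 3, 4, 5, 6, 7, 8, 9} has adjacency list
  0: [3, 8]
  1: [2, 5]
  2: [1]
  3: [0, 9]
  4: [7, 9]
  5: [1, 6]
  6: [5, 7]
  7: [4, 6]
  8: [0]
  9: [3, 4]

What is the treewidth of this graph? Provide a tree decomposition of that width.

Every bag has size at most 2, so the width is 2 − 1 = 1 and tw(G) ≤ 1. Since G has at least one edge (e.g. 2–1), it is not an edgeless graph, so tw(G) ≥ 1. Combining the bounds, tw(G) = 1.

Treewidth 1.
Bags: B1 = {1, 2}  B2 = {1, 5}  B3 = {5, 6}  B4 = {6, 7}  B5 = {4, 7}  B6 = {4, 9}  B7 = {3, 9}  B8 = {0, 3}  B9 = {0, 8}
Tree: B1–B2, B2–B3, B3–B4, B4–B5, B5–B6, B6–B7, B7–B8, B8–B9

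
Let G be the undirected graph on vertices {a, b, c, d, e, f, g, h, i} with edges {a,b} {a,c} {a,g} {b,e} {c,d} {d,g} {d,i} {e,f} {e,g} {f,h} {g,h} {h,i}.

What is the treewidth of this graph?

A width-3 tree decomposition is:
Bags: B1 = {a, b, c, d}  B2 = {a, b, d, g}  B3 = {b, d, e, g}  B4 = {d, e, g, i}  B5 = {e, g, h, i}  B6 = {e, f, h, i}
Tree: B1–B2, B2–B3, B3–B4, B4–B5, B5–B6
The largest bag has 4 vertices, giving width 3; this decomposition certifies tw(G) ≤ 3. For the lower bound: the 4 vertex sets {a,b,c}, {d}, {g}, {e,f,h,i} are disjoint, each induces a connected subgraph, and every pair is joined by at least one edge of G. Contracting each set to a single vertex therefore yields K_{4} as a minor, and since treewidth is minor-monotone, tw(G) ≥ tw(K_{4}) = 3. The upper and lower bounds meet at 3, so that is the treewidth.

3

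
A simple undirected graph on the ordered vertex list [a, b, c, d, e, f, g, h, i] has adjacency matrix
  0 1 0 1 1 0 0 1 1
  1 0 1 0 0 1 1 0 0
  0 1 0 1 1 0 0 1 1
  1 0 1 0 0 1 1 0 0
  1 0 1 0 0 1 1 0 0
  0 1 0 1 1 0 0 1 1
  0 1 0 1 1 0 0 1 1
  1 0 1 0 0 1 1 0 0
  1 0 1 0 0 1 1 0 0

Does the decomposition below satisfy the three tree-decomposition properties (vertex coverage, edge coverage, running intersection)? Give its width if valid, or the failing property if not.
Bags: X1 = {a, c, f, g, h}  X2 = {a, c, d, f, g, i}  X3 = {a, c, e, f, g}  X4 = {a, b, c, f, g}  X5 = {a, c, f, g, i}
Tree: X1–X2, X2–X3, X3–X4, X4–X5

No — bags containing vertex i are not connected in the tree.

A tree decomposition must satisfy three properties: every vertex lies in some bag; for every edge, both endpoints lie together in some bag; and for every vertex, the bags containing it form a connected subtree. Here bags containing vertex i are not connected in the tree, so the decomposition is invalid.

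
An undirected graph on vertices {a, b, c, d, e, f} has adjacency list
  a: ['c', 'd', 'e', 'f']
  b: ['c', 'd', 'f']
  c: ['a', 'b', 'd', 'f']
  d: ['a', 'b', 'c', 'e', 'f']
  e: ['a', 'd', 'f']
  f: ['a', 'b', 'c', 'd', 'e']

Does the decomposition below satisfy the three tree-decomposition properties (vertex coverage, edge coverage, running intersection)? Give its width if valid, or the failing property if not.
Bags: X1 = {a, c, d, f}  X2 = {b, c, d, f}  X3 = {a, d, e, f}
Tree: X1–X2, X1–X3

Yes; width 3.

Checking the three conditions: (i) the bags cover all of {a, b, c, d, e, f}; (ii) for each edge, some bag contains both endpoints; (iii) the bags containing any fixed vertex form a subtree. All hold, so the decomposition is valid with width 4 − 1 = 3.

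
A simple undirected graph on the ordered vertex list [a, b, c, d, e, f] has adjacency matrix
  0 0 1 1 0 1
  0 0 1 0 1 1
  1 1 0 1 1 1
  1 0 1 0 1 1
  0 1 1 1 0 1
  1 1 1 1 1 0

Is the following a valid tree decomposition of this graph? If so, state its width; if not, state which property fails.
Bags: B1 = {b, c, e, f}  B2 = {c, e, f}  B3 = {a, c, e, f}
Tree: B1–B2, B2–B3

A tree decomposition must satisfy three properties: every vertex lies in some bag; for every edge, both endpoints lie together in some bag; and for every vertex, the bags containing it form a connected subtree. Here vertex d appears in no bag, so the decomposition is invalid.

No — vertex d appears in no bag.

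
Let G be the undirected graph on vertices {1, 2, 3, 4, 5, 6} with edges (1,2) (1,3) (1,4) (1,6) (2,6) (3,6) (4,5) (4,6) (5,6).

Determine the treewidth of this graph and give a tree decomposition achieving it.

Every bag has size at most 3, so the width is 3 − 1 = 2 and tw(G) ≤ 2. On the other hand G contains the 3-clique {1, 2, 6}. A clique must lie in a single bag of any decomposition, so no decomposition can have width below 2. Therefore the treewidth is 2.

Treewidth 2.
One optimal decomposition is:
Bags: B1 = {4, 5, 6}  B2 = {1, 4, 6}  B3 = {1, 3, 6}  B4 = {1, 2, 6}
Tree: B1–B2, B2–B3, B3–B4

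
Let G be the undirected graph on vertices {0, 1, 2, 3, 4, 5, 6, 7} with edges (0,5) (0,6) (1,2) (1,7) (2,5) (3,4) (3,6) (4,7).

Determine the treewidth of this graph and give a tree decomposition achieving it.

Each bag holds 3 vertices, so the decomposition has width 2, which upper-bounds the treewidth. Since 3–4–7–1–2–5–0–6–3 is a cycle in G, G is not acyclic. Forests are exactly the graphs of treewidth ≤ 1, so tw(G) ≥ 2. Combining the bounds, tw(G) = 2.

Treewidth 2.
One such decomposition:
Bags: B1 = {3, 4, 7}  B2 = {1, 3, 7}  B3 = {1, 2, 3}  B4 = {2, 3, 5}  B5 = {0, 3, 5}  B6 = {0, 3, 6}
Tree: B1–B2, B2–B3, B3–B4, B4–B5, B5–B6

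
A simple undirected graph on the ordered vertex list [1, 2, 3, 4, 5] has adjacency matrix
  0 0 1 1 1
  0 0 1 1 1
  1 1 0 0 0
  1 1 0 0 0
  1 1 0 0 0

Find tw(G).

A width-2 tree decomposition is:
Bags: B1 = {1, 2, 5}  B2 = {1, 2, 3}  B3 = {1, 2, 4}
Tree: B1–B2, B2–B3
The largest bag has 3 vertices, giving width 2; this decomposition certifies tw(G) ≤ 2. For the lower bound, G contains the cycle 2–5–1–3–2, so G is not a forest; only forests have treewidth ≤ 1, hence tw(G) ≥ 2. The upper and lower bounds meet at 2, so that is the treewidth.

2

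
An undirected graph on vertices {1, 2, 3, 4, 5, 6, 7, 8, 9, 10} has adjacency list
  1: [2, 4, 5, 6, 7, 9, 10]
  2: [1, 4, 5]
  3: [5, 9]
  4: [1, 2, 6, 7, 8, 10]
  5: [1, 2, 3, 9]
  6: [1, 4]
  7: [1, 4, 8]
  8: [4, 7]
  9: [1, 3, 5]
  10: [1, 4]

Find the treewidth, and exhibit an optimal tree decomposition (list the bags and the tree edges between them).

Treewidth 2.
One optimal decomposition is:
Bags: B1 = {1, 2, 5}  B2 = {1, 2, 4}  B3 = {1, 4, 7}  B4 = {1, 4, 6}  B5 = {1, 5, 9}  B6 = {4, 7, 8}  B7 = {3, 5, 9}  B8 = {1, 4, 10}
Tree: B1–B2, B2–B3, B3–B4, B1–B5, B3–B6, B5–B7, B2–B8

Each bag holds 3 vertices, so the decomposition has width 2, which upper-bounds the treewidth. Conversely, {4, 7, 8} is a clique of size 3, and the vertices of any clique must share a bag in every tree decomposition; so some bag has ≥ 3 vertices and tw(G) ≥ 2. Therefore the treewidth is 2.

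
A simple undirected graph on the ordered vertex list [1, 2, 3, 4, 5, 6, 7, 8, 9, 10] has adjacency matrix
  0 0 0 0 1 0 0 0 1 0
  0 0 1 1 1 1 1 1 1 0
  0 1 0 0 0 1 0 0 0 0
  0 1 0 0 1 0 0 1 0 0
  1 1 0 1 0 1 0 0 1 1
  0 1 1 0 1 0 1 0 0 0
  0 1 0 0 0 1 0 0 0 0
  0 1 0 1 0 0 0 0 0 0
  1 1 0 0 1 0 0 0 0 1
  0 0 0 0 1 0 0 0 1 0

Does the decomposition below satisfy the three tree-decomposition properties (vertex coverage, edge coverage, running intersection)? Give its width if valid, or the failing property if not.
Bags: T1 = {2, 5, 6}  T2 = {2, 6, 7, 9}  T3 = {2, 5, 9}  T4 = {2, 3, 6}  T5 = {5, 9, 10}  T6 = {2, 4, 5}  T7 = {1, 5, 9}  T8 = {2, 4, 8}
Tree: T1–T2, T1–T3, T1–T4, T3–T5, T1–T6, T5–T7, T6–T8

No — bags containing vertex 9 are not connected in the tree.

A tree decomposition must satisfy three properties: every vertex lies in some bag; for every edge, both endpoints lie together in some bag; and for every vertex, the bags containing it form a connected subtree. Here bags containing vertex 9 are not connected in the tree, so the decomposition is invalid.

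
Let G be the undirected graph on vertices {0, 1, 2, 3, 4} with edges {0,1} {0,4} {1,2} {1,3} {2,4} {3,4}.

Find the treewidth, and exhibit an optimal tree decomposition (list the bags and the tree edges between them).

Treewidth 2.
One optimal decomposition is:
Bags: B1 = {0, 1, 4}  B2 = {1, 3, 4}  B3 = {1, 2, 4}
Tree: B1–B2, B2–B3

The largest bag has 3 vertices, giving width 2; this decomposition certifies tw(G) ≤ 2. Since 4–0–1–3–4 is a cycle in G, G is not acyclic. Forests are exactly the graphs of treewidth ≤ 1, so tw(G) ≥ 2. The upper and lower bounds meet at 2, so that is the treewidth.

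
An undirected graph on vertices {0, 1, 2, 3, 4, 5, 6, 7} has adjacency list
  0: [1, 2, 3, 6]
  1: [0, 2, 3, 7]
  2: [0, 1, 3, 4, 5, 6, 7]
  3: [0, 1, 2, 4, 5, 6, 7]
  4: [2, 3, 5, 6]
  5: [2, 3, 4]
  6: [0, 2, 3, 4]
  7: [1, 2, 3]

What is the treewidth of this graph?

A width-3 tree decomposition is:
Bags: B1 = {0, 2, 3, 6}  B2 = {2, 3, 4, 6}  B3 = {0, 1, 2, 3}  B4 = {1, 2, 3, 7}  B5 = {2, 3, 4, 5}
Tree: B1–B2, B1–B3, B3–B4, B2–B5
The largest bag has 4 vertices, giving width 3; this decomposition certifies tw(G) ≤ 3. On the other hand G contains the 4-clique {0, 1, 2, 3}. A clique must lie in a single bag of any decomposition, so no decomposition can have width below 3. The upper and lower bounds meet at 3, so that is the treewidth.

3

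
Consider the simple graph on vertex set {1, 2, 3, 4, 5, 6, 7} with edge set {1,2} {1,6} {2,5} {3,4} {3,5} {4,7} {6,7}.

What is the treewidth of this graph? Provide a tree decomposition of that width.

The largest bag has 3 vertices, giving width 2; this decomposition certifies tw(G) ≤ 2. For the lower bound, G contains the cycle 7–4–3–5–2–1–6–7, so G is not a forest; only forests have treewidth ≤ 1, hence tw(G) ≥ 2. Hence tw(G) = 2 exactly.

Treewidth 2.
One optimal decomposition is:
Bags: B1 = {3, 4, 7}  B2 = {3, 5, 7}  B3 = {2, 5, 7}  B4 = {1, 2, 7}  B5 = {1, 6, 7}
Tree: B1–B2, B2–B3, B3–B4, B4–B5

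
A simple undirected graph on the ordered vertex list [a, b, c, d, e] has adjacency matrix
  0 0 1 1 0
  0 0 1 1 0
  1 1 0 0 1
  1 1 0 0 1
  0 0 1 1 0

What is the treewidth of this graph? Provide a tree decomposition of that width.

Each bag holds 3 vertices, so the decomposition has width 2, which upper-bounds the treewidth. The edges b–d–e–c–b form a cycle, so G is not a tree and its treewidth is at least 2. Therefore the treewidth is 2.

Treewidth 2.
Bags: B1 = {b, c, d}  B2 = {c, d, e}  B3 = {a, c, d}
Tree: B1–B2, B2–B3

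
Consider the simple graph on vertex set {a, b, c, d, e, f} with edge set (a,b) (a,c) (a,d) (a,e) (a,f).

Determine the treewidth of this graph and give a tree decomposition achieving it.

Each bag holds 2 vertices, so the decomposition has width 1, which upper-bounds the treewidth. Since G has at least one edge (e.g. a–d), it is not an edgeless graph, so tw(G) ≥ 1. Therefore the treewidth is 1.

Treewidth 1.
One such decomposition:
Bags: B1 = {a, d}  B2 = {a, b}  B3 = {a, e}  B4 = {a, f}  B5 = {a, c}
Tree: B1–B2, B1–B3, B2–B4, B3–B5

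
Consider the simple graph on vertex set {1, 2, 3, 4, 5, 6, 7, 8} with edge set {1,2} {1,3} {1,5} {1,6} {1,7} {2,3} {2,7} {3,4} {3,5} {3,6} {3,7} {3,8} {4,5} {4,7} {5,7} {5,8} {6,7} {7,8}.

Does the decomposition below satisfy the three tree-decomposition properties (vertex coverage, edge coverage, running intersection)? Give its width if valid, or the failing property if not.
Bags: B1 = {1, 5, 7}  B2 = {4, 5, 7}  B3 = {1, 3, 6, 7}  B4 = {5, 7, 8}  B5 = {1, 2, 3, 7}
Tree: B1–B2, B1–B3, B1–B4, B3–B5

No — edge (3,5) lies in no bag.

A tree decomposition must satisfy three properties: every vertex lies in some bag; for every edge, both endpoints lie together in some bag; and for every vertex, the bags containing it form a connected subtree. Here edge (3,5) lies in no bag, so the decomposition is invalid.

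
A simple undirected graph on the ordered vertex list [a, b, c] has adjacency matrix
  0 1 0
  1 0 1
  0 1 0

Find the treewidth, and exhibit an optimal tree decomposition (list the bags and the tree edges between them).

The largest bag has 2 vertices, giving width 1; this decomposition certifies tw(G) ≤ 1. G has an edge, so its treewidth is at least 1. The upper and lower bounds meet at 1, so that is the treewidth.

Treewidth 1.
One such decomposition:
Bags: B1 = {b, c}  B2 = {a, b}
Tree: B1–B2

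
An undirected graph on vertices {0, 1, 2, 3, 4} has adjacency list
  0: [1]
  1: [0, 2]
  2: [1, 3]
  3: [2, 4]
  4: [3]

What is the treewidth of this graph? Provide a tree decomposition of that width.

Treewidth 1.
Bags: B1 = {2, 3}  B2 = {1, 2}  B3 = {3, 4}  B4 = {0, 1}
Tree: B1–B2, B1–B3, B2–B4

Each bag holds 2 vertices, so the decomposition has width 1, which upper-bounds the treewidth. Since G has at least one edge (e.g. 2–3), it is not an edgeless graph, so tw(G) ≥ 1. Hence tw(G) = 1 exactly.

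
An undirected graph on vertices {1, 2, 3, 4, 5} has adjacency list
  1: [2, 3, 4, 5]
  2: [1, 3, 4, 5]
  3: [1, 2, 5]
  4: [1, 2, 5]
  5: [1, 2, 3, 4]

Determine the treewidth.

3

A width-3 tree decomposition is:
Bags: B1 = {1, 2, 4, 5}  B2 = {1, 2, 3, 5}
Tree: B1–B2
Every bag has size at most 4, so the width is 4 − 1 = 3 and tw(G) ≤ 3. Conversely, {1, 2, 3, 5} is a clique of size 4, and the vertices of any clique must share a bag in every tree decomposition; so some bag has ≥ 4 vertices and tw(G) ≥ 3. Hence tw(G) = 3 exactly.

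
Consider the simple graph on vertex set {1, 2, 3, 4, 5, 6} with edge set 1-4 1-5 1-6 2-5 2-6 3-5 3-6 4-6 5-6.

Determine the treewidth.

A width-2 tree decomposition is:
Bags: B1 = {2, 5, 6}  B2 = {1, 5, 6}  B3 = {3, 5, 6}  B4 = {1, 4, 6}
Tree: B1–B2, B2–B3, B2–B4
Every bag has size at most 3, so the width is 3 − 1 = 2 and tw(G) ≤ 2. Conversely, {1, 4, 6} is a clique of size 3, and the vertices of any clique must share a bag in every tree decomposition; so some bag has ≥ 3 vertices and tw(G) ≥ 2. The upper and lower bounds meet at 2, so that is the treewidth.

2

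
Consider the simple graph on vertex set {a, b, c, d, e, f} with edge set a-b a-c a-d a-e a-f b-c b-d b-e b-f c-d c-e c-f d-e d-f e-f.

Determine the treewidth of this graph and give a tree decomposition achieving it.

Treewidth 5.
One optimal decomposition is:
Bags: B1 = {a, b, c, d, e, f}
Tree: (single bag)

A single bag containing all 6 vertices is trivially a valid decomposition of width 5. For the lower bound, the 6 vertices {a, b, c, d, e, f} are pairwise adjacent, and any tree decomposition puts a clique entirely inside one bag — forcing width ≥ 5. Hence tw(G) = 5 exactly.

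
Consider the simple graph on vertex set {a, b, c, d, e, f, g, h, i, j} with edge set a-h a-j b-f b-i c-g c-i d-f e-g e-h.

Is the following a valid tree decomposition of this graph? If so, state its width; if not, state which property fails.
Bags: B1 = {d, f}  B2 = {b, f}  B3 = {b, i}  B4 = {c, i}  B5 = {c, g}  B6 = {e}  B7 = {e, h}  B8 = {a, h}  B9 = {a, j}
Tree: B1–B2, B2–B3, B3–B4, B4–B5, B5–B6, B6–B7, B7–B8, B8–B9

A tree decomposition must satisfy three properties: every vertex lies in some bag; for every edge, both endpoints lie together in some bag; and for every vertex, the bags containing it form a connected subtree. Here edge (g,e) lies in no bag, so the decomposition is invalid.

No — edge (g,e) lies in no bag.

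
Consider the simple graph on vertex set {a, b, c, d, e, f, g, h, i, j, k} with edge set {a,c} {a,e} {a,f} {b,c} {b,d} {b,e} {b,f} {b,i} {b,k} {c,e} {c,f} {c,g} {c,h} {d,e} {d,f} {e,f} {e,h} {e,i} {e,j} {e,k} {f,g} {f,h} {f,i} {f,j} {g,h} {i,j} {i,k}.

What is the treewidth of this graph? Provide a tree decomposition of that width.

Treewidth 3.
One such decomposition:
Bags: B1 = {b, c, e, f}  B2 = {a, c, e, f}  B3 = {b, e, f, i}  B4 = {c, e, f, h}  B5 = {b, e, i, k}  B6 = {c, f, g, h}  B7 = {e, f, i, j}  B8 = {b, d, e, f}
Tree: B1–B2, B1–B3, B2–B4, B3–B5, B4–B6, B3–B7, B3–B8

Each bag holds 4 vertices, so the decomposition has width 3, which upper-bounds the treewidth. On the other hand G contains the 4-clique {c, f, g, h}. A clique must lie in a single bag of any decomposition, so no decomposition can have width below 3. The upper and lower bounds meet at 3, so that is the treewidth.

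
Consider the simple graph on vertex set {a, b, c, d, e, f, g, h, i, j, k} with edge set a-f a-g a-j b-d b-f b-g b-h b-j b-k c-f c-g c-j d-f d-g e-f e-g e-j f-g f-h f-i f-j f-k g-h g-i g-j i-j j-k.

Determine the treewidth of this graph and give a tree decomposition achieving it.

The largest bag has 4 vertices, giving width 3; this decomposition certifies tw(G) ≤ 3. For the lower bound, the 4 vertices {b, d, f, g} are pairwise adjacent, and any tree decomposition puts a clique entirely inside one bag — forcing width ≥ 3. Hence tw(G) = 3 exactly.

Treewidth 3.
Bags: B1 = {b, f, g, j}  B2 = {b, f, g, h}  B3 = {b, d, f, g}  B4 = {a, f, g, j}  B5 = {c, f, g, j}  B6 = {f, g, i, j}  B7 = {b, f, j, k}  B8 = {e, f, g, j}
Tree: B1–B2, B1–B3, B1–B4, B1–B5, B4–B6, B1–B7, B4–B8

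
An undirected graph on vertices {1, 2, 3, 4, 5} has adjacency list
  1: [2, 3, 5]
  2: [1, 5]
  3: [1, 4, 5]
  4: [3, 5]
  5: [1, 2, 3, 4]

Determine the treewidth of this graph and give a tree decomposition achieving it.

Every bag has size at most 3, so the width is 3 − 1 = 2 and tw(G) ≤ 2. On the other hand G contains the 3-clique {1, 2, 5}. A clique must lie in a single bag of any decomposition, so no decomposition can have width below 2. Combining the bounds, tw(G) = 2.

Treewidth 2.
Bags: B1 = {3, 4, 5}  B2 = {1, 3, 5}  B3 = {1, 2, 5}
Tree: B1–B2, B2–B3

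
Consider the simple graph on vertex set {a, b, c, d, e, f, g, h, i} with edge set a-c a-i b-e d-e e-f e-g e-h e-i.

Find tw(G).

A width-1 tree decomposition is:
Bags: B1 = {e, f}  B2 = {d, e}  B3 = {e, h}  B4 = {b, e}  B5 = {e, i}  B6 = {a, i}  B7 = {a, c}  B8 = {e, g}
Tree: B1–B2, B2–B3, B2–B4, B4–B5, B5–B6, B6–B7, B4–B8
Every bag has size at most 2, so the width is 2 − 1 = 1 and tw(G) ≤ 1. G has an edge, so its treewidth is at least 1. Hence tw(G) = 1 exactly.

1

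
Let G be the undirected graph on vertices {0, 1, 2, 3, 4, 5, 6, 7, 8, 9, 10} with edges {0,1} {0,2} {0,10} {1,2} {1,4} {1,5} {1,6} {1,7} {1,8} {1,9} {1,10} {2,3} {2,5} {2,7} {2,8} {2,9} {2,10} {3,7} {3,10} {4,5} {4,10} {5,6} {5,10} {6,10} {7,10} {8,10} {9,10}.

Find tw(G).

A width-3 tree decomposition is:
Bags: B1 = {1, 2, 5, 10}  B2 = {1, 2, 7, 10}  B3 = {0, 1, 2, 10}  B4 = {1, 5, 6, 10}  B5 = {1, 2, 9, 10}  B6 = {2, 3, 7, 10}  B7 = {1, 4, 5, 10}  B8 = {1, 2, 8, 10}
Tree: B1–B2, B2–B3, B1–B4, B3–B5, B2–B6, B1–B7, B5–B8
Every bag has size at most 4, so the width is 4 − 1 = 3 and tw(G) ≤ 3. On the other hand G contains the 4-clique {0, 1, 2, 10}. A clique must lie in a single bag of any decomposition, so no decomposition can have width below 3. Hence tw(G) = 3 exactly.

3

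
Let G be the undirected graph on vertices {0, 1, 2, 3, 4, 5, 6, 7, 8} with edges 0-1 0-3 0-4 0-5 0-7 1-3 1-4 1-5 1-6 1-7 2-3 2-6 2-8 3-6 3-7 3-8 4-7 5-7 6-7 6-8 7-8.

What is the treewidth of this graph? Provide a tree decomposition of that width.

Treewidth 3.
One optimal decomposition is:
Bags: B1 = {0, 1, 3, 7}  B2 = {1, 3, 6, 7}  B3 = {3, 6, 7, 8}  B4 = {0, 1, 4, 7}  B5 = {0, 1, 5, 7}  B6 = {2, 3, 6, 8}
Tree: B1–B2, B2–B3, B1–B4, B4–B5, B3–B6

The largest bag has 4 vertices, giving width 3; this decomposition certifies tw(G) ≤ 3. For the lower bound, the 4 vertices {2, 3, 6, 8} are pairwise adjacent, and any tree decomposition puts a clique entirely inside one bag — forcing width ≥ 3. Hence tw(G) = 3 exactly.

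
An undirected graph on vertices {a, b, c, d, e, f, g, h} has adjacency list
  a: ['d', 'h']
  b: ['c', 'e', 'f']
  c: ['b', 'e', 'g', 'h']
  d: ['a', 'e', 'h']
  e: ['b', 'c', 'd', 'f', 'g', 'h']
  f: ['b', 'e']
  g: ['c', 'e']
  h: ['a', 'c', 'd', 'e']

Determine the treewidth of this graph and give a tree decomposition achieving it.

Every bag has size at most 3, so the width is 3 − 1 = 2 and tw(G) ≤ 2. Conversely, {d, e, h} is a clique of size 3, and the vertices of any clique must share a bag in every tree decomposition; so some bag has ≥ 3 vertices and tw(G) ≥ 2. Combining the bounds, tw(G) = 2.

Treewidth 2.
One optimal decomposition is:
Bags: B1 = {b, e, f}  B2 = {b, c, e}  B3 = {c, e, h}  B4 = {d, e, h}  B5 = {c, e, g}  B6 = {a, d, h}
Tree: B1–B2, B2–B3, B3–B4, B3–B5, B4–B6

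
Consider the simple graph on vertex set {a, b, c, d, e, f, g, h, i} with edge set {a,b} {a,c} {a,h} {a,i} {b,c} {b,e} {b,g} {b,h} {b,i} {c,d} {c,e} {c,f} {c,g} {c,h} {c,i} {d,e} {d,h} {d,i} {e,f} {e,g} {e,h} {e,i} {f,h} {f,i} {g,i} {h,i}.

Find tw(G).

A width-4 tree decomposition is:
Bags: B1 = {b, c, e, h, i}  B2 = {b, c, e, g, i}  B3 = {a, b, c, h, i}  B4 = {c, d, e, h, i}  B5 = {c, e, f, h, i}
Tree: B1–B2, B1–B3, B1–B4, B1–B5
Each bag holds 5 vertices, so the decomposition has width 4, which upper-bounds the treewidth. For the lower bound, the 5 vertices {b, c, e, g, i} are pairwise adjacent, and any tree decomposition puts a clique entirely inside one bag — forcing width ≥ 4. Hence tw(G) = 4 exactly.

4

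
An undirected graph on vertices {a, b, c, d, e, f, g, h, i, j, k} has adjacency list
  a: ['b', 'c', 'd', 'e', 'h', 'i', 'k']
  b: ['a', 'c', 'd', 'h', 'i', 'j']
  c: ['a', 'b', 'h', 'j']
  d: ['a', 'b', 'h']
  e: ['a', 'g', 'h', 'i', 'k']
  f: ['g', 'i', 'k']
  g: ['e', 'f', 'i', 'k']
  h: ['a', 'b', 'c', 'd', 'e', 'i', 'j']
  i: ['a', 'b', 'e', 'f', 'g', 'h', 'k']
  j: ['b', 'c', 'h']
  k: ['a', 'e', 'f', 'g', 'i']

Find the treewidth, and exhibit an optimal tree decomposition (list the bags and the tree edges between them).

Each bag holds 4 vertices, so the decomposition has width 3, which upper-bounds the treewidth. On the other hand G contains the 4-clique {e, g, i, k}. A clique must lie in a single bag of any decomposition, so no decomposition can have width below 3. Therefore the treewidth is 3.

Treewidth 3.
One such decomposition:
Bags: B1 = {a, b, h, i}  B2 = {a, b, c, h}  B3 = {a, e, h, i}  B4 = {a, e, i, k}  B5 = {a, b, d, h}  B6 = {b, c, h, j}  B7 = {e, g, i, k}  B8 = {f, g, i, k}
Tree: B1–B2, B1–B3, B3–B4, B2–B5, B2–B6, B4–B7, B7–B8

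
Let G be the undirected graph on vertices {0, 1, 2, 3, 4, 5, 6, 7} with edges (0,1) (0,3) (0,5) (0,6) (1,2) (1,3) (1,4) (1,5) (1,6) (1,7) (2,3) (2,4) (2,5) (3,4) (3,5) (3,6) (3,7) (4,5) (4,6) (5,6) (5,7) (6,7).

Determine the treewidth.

A width-4 tree decomposition is:
Bags: B1 = {0, 1, 3, 5, 6}  B2 = {1, 3, 4, 5, 6}  B3 = {1, 3, 5, 6, 7}  B4 = {1, 2, 3, 4, 5}
Tree: B1–B2, B2–B3, B2–B4
The largest bag has 5 vertices, giving width 4; this decomposition certifies tw(G) ≤ 4. For the lower bound, the 5 vertices {1, 2, 3, 4, 5} are pairwise adjacent, and any tree decomposition puts a clique entirely inside one bag — forcing width ≥ 4. Combining the bounds, tw(G) = 4.

4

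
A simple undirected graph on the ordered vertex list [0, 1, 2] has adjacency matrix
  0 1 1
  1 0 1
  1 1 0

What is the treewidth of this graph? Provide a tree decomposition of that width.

Treewidth 2.
One optimal decomposition is:
Bags: B1 = {0, 1, 2}
Tree: (single bag)

A single bag containing all 3 vertices is trivially a valid decomposition of width 2. For the lower bound, the 3 vertices {0, 1, 2} are pairwise adjacent, and any tree decomposition puts a clique entirely inside one bag — forcing width ≥ 2. The upper and lower bounds meet at 2, so that is the treewidth.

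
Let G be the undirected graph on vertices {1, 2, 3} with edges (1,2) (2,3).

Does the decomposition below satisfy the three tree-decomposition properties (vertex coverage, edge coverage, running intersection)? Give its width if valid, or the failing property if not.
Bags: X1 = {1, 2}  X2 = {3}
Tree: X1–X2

No — edge (2,3) lies in no bag.

A tree decomposition must satisfy three properties: every vertex lies in some bag; for every edge, both endpoints lie together in some bag; and for every vertex, the bags containing it form a connected subtree. Here edge (2,3) lies in no bag, so the decomposition is invalid.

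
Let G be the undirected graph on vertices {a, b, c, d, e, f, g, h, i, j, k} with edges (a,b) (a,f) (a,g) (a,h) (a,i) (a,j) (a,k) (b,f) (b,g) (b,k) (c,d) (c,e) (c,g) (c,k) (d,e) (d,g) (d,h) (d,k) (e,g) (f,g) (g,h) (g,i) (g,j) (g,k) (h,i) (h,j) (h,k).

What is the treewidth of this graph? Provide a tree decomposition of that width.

The largest bag has 4 vertices, giving width 3; this decomposition certifies tw(G) ≤ 3. Conversely, {d, g, h, k} is a clique of size 4, and the vertices of any clique must share a bag in every tree decomposition; so some bag has ≥ 4 vertices and tw(G) ≥ 3. The upper and lower bounds meet at 3, so that is the treewidth.

Treewidth 3.
One such decomposition:
Bags: B1 = {a, g, h, k}  B2 = {a, b, g, k}  B3 = {a, g, h, j}  B4 = {d, g, h, k}  B5 = {c, d, g, k}  B6 = {a, b, f, g}  B7 = {c, d, e, g}  B8 = {a, g, h, i}
Tree: B1–B2, B1–B3, B1–B4, B4–B5, B2–B6, B5–B7, B1–B8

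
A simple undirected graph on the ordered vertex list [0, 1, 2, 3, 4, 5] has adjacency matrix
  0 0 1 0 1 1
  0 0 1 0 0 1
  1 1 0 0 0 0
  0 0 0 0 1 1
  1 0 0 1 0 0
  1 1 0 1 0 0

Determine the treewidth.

2

A width-2 tree decomposition is:
Bags: B1 = {1, 2, 5}  B2 = {0, 2, 5}  B3 = {0, 3, 5}  B4 = {0, 3, 4}
Tree: B1–B2, B2–B3, B3–B4
Every bag has size at most 3, so the width is 3 − 1 = 2 and tw(G) ≤ 2. Since 1–2–0–5–1 is a cycle in G, G is not acyclic. Forests are exactly the graphs of treewidth ≤ 1, so tw(G) ≥ 2. Combining the bounds, tw(G) = 2.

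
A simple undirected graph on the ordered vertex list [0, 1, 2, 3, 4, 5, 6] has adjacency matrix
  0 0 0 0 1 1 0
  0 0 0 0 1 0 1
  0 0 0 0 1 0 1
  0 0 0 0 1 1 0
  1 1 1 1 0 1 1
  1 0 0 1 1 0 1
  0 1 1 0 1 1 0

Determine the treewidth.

2

A width-2 tree decomposition is:
Bags: B1 = {1, 4, 6}  B2 = {4, 5, 6}  B3 = {2, 4, 6}  B4 = {3, 4, 5}  B5 = {0, 4, 5}
Tree: B1–B2, B1–B3, B2–B4, B4–B5
The largest bag has 3 vertices, giving width 2; this decomposition certifies tw(G) ≤ 2. Conversely, {1, 4, 6} is a clique of size 3, and the vertices of any clique must share a bag in every tree decomposition; so some bag has ≥ 3 vertices and tw(G) ≥ 2. Therefore the treewidth is 2.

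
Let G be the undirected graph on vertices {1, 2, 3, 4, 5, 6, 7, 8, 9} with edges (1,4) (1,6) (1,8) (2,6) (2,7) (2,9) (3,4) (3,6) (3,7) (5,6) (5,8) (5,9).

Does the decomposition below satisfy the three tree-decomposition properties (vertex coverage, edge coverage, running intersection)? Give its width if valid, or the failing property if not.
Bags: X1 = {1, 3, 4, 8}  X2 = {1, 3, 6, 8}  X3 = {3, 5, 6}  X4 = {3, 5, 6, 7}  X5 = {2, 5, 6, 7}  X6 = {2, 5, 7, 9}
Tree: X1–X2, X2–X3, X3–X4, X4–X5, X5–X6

A tree decomposition must satisfy three properties: every vertex lies in some bag; for every edge, both endpoints lie together in some bag; and for every vertex, the bags containing it form a connected subtree. Here edge (8,5) lies in no bag, so the decomposition is invalid.

No — edge (8,5) lies in no bag.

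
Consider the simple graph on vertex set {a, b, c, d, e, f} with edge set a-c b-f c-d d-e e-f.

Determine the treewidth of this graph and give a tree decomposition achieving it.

Treewidth 1.
One optimal decomposition is:
Bags: B1 = {a, c}  B2 = {c, d}  B3 = {d, e}  B4 = {e, f}  B5 = {b, f}
Tree: B1–B2, B2–B3, B3–B4, B4–B5

Every bag has size at most 2, so the width is 2 − 1 = 1 and tw(G) ≤ 1. G has an edge, so its treewidth is at least 1. Therefore the treewidth is 1.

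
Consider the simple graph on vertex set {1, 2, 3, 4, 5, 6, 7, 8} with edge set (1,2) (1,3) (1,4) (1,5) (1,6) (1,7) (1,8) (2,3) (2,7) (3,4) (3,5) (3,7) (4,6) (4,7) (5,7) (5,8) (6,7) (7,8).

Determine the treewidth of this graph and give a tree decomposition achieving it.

Treewidth 3.
Bags: B1 = {1, 3, 4, 7}  B2 = {1, 4, 6, 7}  B3 = {1, 2, 3, 7}  B4 = {1, 3, 5, 7}  B5 = {1, 5, 7, 8}
Tree: B1–B2, B1–B3, B1–B4, B4–B5

Every bag has size at most 4, so the width is 4 − 1 = 3 and tw(G) ≤ 3. For the lower bound, the 4 vertices {1, 5, 7, 8} are pairwise adjacent, and any tree decomposition puts a clique entirely inside one bag — forcing width ≥ 3. Hence tw(G) = 3 exactly.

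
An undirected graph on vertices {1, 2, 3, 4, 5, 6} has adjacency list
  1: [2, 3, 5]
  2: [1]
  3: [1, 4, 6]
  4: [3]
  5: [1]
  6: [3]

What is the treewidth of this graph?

A width-1 tree decomposition is:
Bags: B1 = {1, 3}  B2 = {3, 4}  B3 = {1, 5}  B4 = {1, 2}  B5 = {3, 6}
Tree: B1–B2, B1–B3, B1–B4, B2–B5
Every bag has size at most 2, so the width is 2 − 1 = 1 and tw(G) ≤ 1. G has an edge, so its treewidth is at least 1. Hence tw(G) = 1 exactly.

1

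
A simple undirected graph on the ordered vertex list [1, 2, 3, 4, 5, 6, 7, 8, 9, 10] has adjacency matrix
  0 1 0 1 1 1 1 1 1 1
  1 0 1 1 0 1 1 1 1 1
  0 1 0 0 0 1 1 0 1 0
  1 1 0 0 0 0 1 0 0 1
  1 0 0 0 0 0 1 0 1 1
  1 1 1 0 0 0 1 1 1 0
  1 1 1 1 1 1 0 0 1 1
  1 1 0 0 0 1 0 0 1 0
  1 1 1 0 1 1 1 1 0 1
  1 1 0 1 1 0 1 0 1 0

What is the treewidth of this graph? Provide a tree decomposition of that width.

Treewidth 4.
One optimal decomposition is:
Bags: B1 = {1, 2, 7, 9, 10}  B2 = {1, 2, 6, 7, 9}  B3 = {1, 5, 7, 9, 10}  B4 = {1, 2, 4, 7, 10}  B5 = {1, 2, 6, 8, 9}  B6 = {2, 3, 6, 7, 9}
Tree: B1–B2, B1–B3, B1–B4, B2–B5, B2–B6

Each bag holds 5 vertices, so the decomposition has width 4, which upper-bounds the treewidth. For the lower bound, the 5 vertices {1, 2, 6, 8, 9} are pairwise adjacent, and any tree decomposition puts a clique entirely inside one bag — forcing width ≥ 4. Hence tw(G) = 4 exactly.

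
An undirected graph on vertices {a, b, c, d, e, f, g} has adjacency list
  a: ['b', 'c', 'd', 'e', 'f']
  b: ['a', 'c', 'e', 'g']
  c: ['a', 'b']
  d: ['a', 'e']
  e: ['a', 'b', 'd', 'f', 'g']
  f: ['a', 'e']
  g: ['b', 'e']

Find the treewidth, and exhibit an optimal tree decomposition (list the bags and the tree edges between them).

Treewidth 2.
One such decomposition:
Bags: B1 = {a, b, e}  B2 = {b, e, g}  B3 = {a, d, e}  B4 = {a, b, c}  B5 = {a, e, f}
Tree: B1–B2, B1–B3, B1–B4, B3–B5

Each bag holds 3 vertices, so the decomposition has width 2, which upper-bounds the treewidth. Conversely, {b, e, g} is a clique of size 3, and the vertices of any clique must share a bag in every tree decomposition; so some bag has ≥ 3 vertices and tw(G) ≥ 2. Therefore the treewidth is 2.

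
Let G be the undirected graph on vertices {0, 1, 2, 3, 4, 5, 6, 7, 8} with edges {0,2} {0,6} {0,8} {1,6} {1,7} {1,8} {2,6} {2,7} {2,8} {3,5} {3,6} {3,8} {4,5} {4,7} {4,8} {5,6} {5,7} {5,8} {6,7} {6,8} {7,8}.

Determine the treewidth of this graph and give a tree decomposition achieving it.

The largest bag has 4 vertices, giving width 3; this decomposition certifies tw(G) ≤ 3. Conversely, {4, 5, 7, 8} is a clique of size 4, and the vertices of any clique must share a bag in every tree decomposition; so some bag has ≥ 4 vertices and tw(G) ≥ 3. Hence tw(G) = 3 exactly.

Treewidth 3.
Bags: B1 = {0, 2, 6, 8}  B2 = {2, 6, 7, 8}  B3 = {5, 6, 7, 8}  B4 = {4, 5, 7, 8}  B5 = {3, 5, 6, 8}  B6 = {1, 6, 7, 8}
Tree: B1–B2, B2–B3, B3–B4, B3–B5, B3–B6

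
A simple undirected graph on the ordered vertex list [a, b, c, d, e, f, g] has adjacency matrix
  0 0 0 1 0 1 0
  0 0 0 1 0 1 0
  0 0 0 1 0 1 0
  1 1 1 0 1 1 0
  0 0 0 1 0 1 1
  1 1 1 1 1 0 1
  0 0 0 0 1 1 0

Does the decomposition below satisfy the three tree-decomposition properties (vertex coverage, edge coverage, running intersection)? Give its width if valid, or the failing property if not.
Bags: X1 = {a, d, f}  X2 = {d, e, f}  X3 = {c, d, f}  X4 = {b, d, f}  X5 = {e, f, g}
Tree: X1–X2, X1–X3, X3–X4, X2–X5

Every vertex of G appears in some bag (union = {a, b, c, d, e, f, g}); every edge is covered by a bag; and for each vertex v the set of bags containing v is connected in the bag tree. The decomposition is therefore valid. The largest bag has 3 vertices, so the width is 2.

Yes; width 2.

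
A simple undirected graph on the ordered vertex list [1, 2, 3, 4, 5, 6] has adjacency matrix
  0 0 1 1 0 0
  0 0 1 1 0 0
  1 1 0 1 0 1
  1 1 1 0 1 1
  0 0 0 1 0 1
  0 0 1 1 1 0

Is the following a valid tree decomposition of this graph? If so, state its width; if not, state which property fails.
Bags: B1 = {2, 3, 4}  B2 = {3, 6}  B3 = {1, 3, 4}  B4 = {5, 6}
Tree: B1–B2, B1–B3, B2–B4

No — edge (4,6) lies in no bag.

A tree decomposition must satisfy three properties: every vertex lies in some bag; for every edge, both endpoints lie together in some bag; and for every vertex, the bags containing it form a connected subtree. Here edge (4,6) lies in no bag, so the decomposition is invalid.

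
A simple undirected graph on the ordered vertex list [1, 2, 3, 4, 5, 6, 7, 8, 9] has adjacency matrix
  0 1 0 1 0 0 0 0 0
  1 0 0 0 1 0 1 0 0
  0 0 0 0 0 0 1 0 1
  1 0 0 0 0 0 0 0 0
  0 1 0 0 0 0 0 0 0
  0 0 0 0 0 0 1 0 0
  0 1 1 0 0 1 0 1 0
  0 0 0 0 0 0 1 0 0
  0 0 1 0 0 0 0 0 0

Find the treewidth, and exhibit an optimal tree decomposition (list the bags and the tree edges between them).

Each bag holds 2 vertices, so the decomposition has width 1, which upper-bounds the treewidth. Any graph with an edge has treewidth ≥ 1, and G has the edge 2–7. The upper and lower bounds meet at 1, so that is the treewidth.

Treewidth 1.
One optimal decomposition is:
Bags: B1 = {2, 7}  B2 = {1, 2}  B3 = {2, 5}  B4 = {1, 4}  B5 = {7, 8}  B6 = {3, 7}  B7 = {6, 7}  B8 = {3, 9}
Tree: B1–B2, B1–B3, B2–B4, B1–B5, B5–B6, B1–B7, B6–B8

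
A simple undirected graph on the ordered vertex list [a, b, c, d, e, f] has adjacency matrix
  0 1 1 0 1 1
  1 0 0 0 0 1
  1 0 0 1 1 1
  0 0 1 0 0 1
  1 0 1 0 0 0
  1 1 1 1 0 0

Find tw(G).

2

A width-2 tree decomposition is:
Bags: B1 = {a, b, f}  B2 = {a, c, f}  B3 = {a, c, e}  B4 = {c, d, f}
Tree: B1–B2, B2–B3, B2–B4
Every bag has size at most 3, so the width is 3 − 1 = 2 and tw(G) ≤ 2. For the lower bound, the 3 vertices {c, d, f} are pairwise adjacent, and any tree decomposition puts a clique entirely inside one bag — forcing width ≥ 2. Therefore the treewidth is 2.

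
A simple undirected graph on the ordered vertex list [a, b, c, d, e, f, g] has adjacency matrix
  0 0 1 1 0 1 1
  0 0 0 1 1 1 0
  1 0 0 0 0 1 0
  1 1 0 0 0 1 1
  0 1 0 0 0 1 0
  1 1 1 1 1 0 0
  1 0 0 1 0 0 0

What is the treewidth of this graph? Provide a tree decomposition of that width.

Every bag has size at most 3, so the width is 3 − 1 = 2 and tw(G) ≤ 2. For the lower bound, the 3 vertices {a, d, g} are pairwise adjacent, and any tree decomposition puts a clique entirely inside one bag — forcing width ≥ 2. Therefore the treewidth is 2.

Treewidth 2.
One such decomposition:
Bags: B1 = {a, c, f}  B2 = {a, d, f}  B3 = {b, d, f}  B4 = {b, e, f}  B5 = {a, d, g}
Tree: B1–B2, B2–B3, B3–B4, B2–B5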